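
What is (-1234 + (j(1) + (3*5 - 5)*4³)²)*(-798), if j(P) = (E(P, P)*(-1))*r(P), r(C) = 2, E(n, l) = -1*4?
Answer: -334098660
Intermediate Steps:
E(n, l) = -4
j(P) = 8 (j(P) = -4*(-1)*2 = 4*2 = 8)
(-1234 + (j(1) + (3*5 - 5)*4³)²)*(-798) = (-1234 + (8 + (3*5 - 5)*4³)²)*(-798) = (-1234 + (8 + (15 - 5)*64)²)*(-798) = (-1234 + (8 + 10*64)²)*(-798) = (-1234 + (8 + 640)²)*(-798) = (-1234 + 648²)*(-798) = (-1234 + 419904)*(-798) = 418670*(-798) = -334098660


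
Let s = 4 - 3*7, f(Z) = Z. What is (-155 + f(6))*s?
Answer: 2533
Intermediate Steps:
s = -17 (s = 4 - 21 = -17)
(-155 + f(6))*s = (-155 + 6)*(-17) = -149*(-17) = 2533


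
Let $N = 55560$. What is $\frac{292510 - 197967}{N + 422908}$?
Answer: $\frac{94543}{478468} \approx 0.1976$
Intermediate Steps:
$\frac{292510 - 197967}{N + 422908} = \frac{292510 - 197967}{55560 + 422908} = \frac{94543}{478468}$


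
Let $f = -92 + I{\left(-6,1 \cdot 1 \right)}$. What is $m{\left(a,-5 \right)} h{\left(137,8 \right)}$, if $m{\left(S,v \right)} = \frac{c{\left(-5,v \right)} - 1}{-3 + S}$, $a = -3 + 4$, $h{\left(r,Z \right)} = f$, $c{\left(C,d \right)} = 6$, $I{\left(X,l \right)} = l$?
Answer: $\frac{455}{2} \approx 227.5$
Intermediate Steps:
$f = -91$ ($f = -92 + 1 \cdot 1 = -92 + 1 = -91$)
$h{\left(r,Z \right)} = -91$
$a = 1$
$m{\left(S,v \right)} = \frac{5}{-3 + S}$ ($m{\left(S,v \right)} = \frac{6 - 1}{-3 + S} = \frac{5}{-3 + S}$)
$m{\left(a,-5 \right)} h{\left(137,8 \right)} = \frac{5}{-3 + 1} \left(-91\right) = \frac{5}{-2} \left(-91\right) = 5 \left(- \frac{1}{2}\right) \left(-91\right) = \left(- \frac{5}{2}\right) \left(-91\right) = \frac{455}{2}$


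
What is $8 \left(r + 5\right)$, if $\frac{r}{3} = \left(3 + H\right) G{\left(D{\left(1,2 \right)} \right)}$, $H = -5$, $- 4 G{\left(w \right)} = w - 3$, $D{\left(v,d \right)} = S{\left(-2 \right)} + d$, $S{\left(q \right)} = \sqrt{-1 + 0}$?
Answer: $28 + 12 i \approx 28.0 + 12.0 i$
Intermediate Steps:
$S{\left(q \right)} = i$ ($S{\left(q \right)} = \sqrt{-1} = i$)
$D{\left(v,d \right)} = i + d$
$G{\left(w \right)} = \frac{3}{4} - \frac{w}{4}$ ($G{\left(w \right)} = - \frac{w - 3}{4} = - \frac{-3 + w}{4} = \frac{3}{4} - \frac{w}{4}$)
$r = - \frac{3}{2} + \frac{3 i}{2}$ ($r = 3 \left(3 - 5\right) \left(\frac{3}{4} - \frac{i + 2}{4}\right) = 3 \left(- 2 \left(\frac{3}{4} - \frac{2 + i}{4}\right)\right) = 3 \left(- 2 \left(\frac{3}{4} - \left(\frac{1}{2} + \frac{i}{4}\right)\right)\right) = 3 \left(- 2 \left(\frac{1}{4} - \frac{i}{4}\right)\right) = 3 \left(- \frac{1}{2} + \frac{i}{2}\right) = - \frac{3}{2} + \frac{3 i}{2} \approx -1.5 + 1.5 i$)
$8 \left(r + 5\right) = 8 \left(\left(- \frac{3}{2} + \frac{3 i}{2}\right) + 5\right) = 8 \left(\frac{7}{2} + \frac{3 i}{2}\right) = 28 + 12 i$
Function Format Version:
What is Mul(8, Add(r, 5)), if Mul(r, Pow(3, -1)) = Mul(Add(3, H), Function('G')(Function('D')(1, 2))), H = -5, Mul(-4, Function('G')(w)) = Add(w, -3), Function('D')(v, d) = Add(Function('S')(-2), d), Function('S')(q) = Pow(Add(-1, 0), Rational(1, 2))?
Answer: Add(28, Mul(12, I)) ≈ Add(28.000, Mul(12.000, I))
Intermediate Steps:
Function('S')(q) = I (Function('S')(q) = Pow(-1, Rational(1, 2)) = I)
Function('D')(v, d) = Add(I, d)
Function('G')(w) = Add(Rational(3, 4), Mul(Rational(-1, 4), w)) (Function('G')(w) = Mul(Rational(-1, 4), Add(w, -3)) = Mul(Rational(-1, 4), Add(-3, w)) = Add(Rational(3, 4), Mul(Rational(-1, 4), w)))
r = Add(Rational(-3, 2), Mul(Rational(3, 2), I)) (r = Mul(3, Mul(Add(3, -5), Add(Rational(3, 4), Mul(Rational(-1, 4), Add(I, 2))))) = Mul(3, Mul(-2, Add(Rational(3, 4), Mul(Rational(-1, 4), Add(2, I))))) = Mul(3, Mul(-2, Add(Rational(3, 4), Add(Rational(-1, 2), Mul(Rational(-1, 4), I))))) = Mul(3, Mul(-2, Add(Rational(1, 4), Mul(Rational(-1, 4), I)))) = Mul(3, Add(Rational(-1, 2), Mul(Rational(1, 2), I))) = Add(Rational(-3, 2), Mul(Rational(3, 2), I)) ≈ Add(-1.5000, Mul(1.5000, I)))
Mul(8, Add(r, 5)) = Mul(8, Add(Add(Rational(-3, 2), Mul(Rational(3, 2), I)), 5)) = Mul(8, Add(Rational(7, 2), Mul(Rational(3, 2), I))) = Add(28, Mul(12, I))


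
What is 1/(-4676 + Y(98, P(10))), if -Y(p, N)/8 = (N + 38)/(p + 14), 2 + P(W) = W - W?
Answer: -7/32750 ≈ -0.00021374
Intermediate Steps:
P(W) = -2 (P(W) = -2 + (W - W) = -2 + 0 = -2)
Y(p, N) = -8*(38 + N)/(14 + p) (Y(p, N) = -8*(N + 38)/(p + 14) = -8*(38 + N)/(14 + p))
1/(-4676 + Y(98, P(10))) = 1/(-4676 + 8*(-38 - 1*(-2))/(14 + 98)) = 1/(-4676 + 8*(-38 + 2)/112) = 1/(-4676 + 8*(1/112)*(-36)) = 1/(-4676 - 18/7) = 1/(-32750/7) = -7/32750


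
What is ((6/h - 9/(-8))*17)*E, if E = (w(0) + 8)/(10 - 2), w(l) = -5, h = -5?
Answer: -153/320 ≈ -0.47813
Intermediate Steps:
E = 3/8 (E = (-5 + 8)/(10 - 2) = 3/8 ≈ 0.37500)
((6/h - 9/(-8))*17)*E = ((6/(-5) - 9/(-8))*17)*(3/8) = ((6*(-⅕) - 9*(-⅛))*17)*(3/8) = ((-6/5 + 9/8)*17)*(3/8) = -3/40*17*(3/8) = -51/40*3/8 = -153/320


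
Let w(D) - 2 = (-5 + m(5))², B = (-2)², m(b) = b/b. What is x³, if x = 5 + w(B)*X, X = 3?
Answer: 205379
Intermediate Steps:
m(b) = 1
B = 4
w(D) = 18 (w(D) = 2 + (-5 + 1)² = 2 + (-4)² = 2 + 16 = 18)
x = 59 (x = 5 + 18*3 = 5 + 54 = 59)
x³ = 59³ = 205379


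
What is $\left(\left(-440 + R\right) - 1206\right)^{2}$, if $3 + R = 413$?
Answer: $1527696$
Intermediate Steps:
$R = 410$ ($R = -3 + 413 = 410$)
$\left(\left(-440 + R\right) - 1206\right)^{2} = \left(\left(-440 + 410\right) - 1206\right)^{2} = \left(-30 - 1206\right)^{2} = \left(-1236\right)^{2} = 1527696$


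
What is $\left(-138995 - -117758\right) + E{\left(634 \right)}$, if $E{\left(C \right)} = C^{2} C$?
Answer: $254818867$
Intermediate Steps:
$E{\left(C \right)} = C^{3}$
$\left(-138995 - -117758\right) + E{\left(634 \right)} = \left(-138995 - -117758\right) + 634^{3} = \left(-138995 + 117758\right) + 254840104 = -21237 + 254840104 = 254818867$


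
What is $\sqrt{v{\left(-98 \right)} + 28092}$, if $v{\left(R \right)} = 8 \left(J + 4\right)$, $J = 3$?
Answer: $2 \sqrt{7037} \approx 167.77$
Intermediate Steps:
$v{\left(R \right)} = 56$ ($v{\left(R \right)} = 8 \left(3 + 4\right) = 8 \cdot 7 = 56$)
$\sqrt{v{\left(-98 \right)} + 28092} = \sqrt{56 + 28092} = \sqrt{28148} = 2 \sqrt{7037}$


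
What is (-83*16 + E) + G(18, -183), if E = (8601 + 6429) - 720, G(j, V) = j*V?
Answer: 9688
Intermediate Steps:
G(j, V) = V*j
E = 14310 (E = 15030 - 720 = 14310)
(-83*16 + E) + G(18, -183) = (-83*16 + 14310) - 183*18 = (-1328 + 14310) - 3294 = 12982 - 3294 = 9688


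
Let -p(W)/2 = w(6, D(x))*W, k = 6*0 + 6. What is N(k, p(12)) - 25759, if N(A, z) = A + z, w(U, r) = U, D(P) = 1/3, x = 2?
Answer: -25897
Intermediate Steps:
D(P) = ⅓
k = 6 (k = 0 + 6 = 6)
p(W) = -12*W
N(k, p(12)) - 25759 = (6 - 12*12) - 25759 = (6 - 144) - 25759 = -138 - 25759 = -25897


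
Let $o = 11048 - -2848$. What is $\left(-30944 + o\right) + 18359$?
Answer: $1311$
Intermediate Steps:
$o = 13896$ ($o = 11048 + 2848 = 13896$)
$\left(-30944 + o\right) + 18359 = \left(-30944 + 13896\right) + 18359 = -17048 + 18359 = 1311$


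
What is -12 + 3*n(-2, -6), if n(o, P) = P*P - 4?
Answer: 84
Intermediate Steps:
n(o, P) = -4 + P**2 (n(o, P) = P**2 - 4 = -4 + P**2)
-12 + 3*n(-2, -6) = -12 + 3*(-4 + (-6)**2) = -12 + 3*(-4 + 36) = -12 + 3*32 = -12 + 96 = 84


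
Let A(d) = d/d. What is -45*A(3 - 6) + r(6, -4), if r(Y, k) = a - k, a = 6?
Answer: -35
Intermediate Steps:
r(Y, k) = 6 - k
A(d) = 1
-45*A(3 - 6) + r(6, -4) = -45*1 + (6 - 1*(-4)) = -45 + (6 + 4) = -45 + 10 = -35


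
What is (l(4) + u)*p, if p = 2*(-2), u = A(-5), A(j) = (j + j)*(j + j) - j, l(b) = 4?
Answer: -436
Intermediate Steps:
A(j) = -j + 4*j² (A(j) = (2*j)*(2*j) - j = 4*j² - j = -j + 4*j²)
u = 105 (u = -5*(-1 + 4*(-5)) = -5*(-1 - 20) = -5*(-21) = 105)
p = -4
(l(4) + u)*p = (4 + 105)*(-4) = 109*(-4) = -436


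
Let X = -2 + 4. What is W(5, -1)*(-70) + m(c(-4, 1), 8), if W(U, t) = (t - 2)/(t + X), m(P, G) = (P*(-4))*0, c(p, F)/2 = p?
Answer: 210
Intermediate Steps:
X = 2
c(p, F) = 2*p
m(P, G) = 0 (m(P, G) = -4*P*0 = 0)
W(U, t) = (-2 + t)/(2 + t) (W(U, t) = (t - 2)/(t + 2) = (-2 + t)/(2 + t))
W(5, -1)*(-70) + m(c(-4, 1), 8) = ((-2 - 1)/(2 - 1))*(-70) + 0 = (-3/1)*(-70) + 0 = (1*(-3))*(-70) + 0 = -3*(-70) + 0 = 210 + 0 = 210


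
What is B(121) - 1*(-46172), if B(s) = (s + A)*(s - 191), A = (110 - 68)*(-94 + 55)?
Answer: 152362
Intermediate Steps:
A = -1638 (A = 42*(-39) = -1638)
B(s) = (-1638 + s)*(-191 + s) (B(s) = (s - 1638)*(s - 191) = (-1638 + s)*(-191 + s))
B(121) - 1*(-46172) = (312858 + 121**2 - 1829*121) - 1*(-46172) = (312858 + 14641 - 221309) + 46172 = 106190 + 46172 = 152362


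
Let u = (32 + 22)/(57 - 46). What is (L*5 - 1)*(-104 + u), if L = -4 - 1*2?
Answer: 33790/11 ≈ 3071.8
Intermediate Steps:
L = -6 (L = -4 - 2 = -6)
u = 54/11 ≈ 4.9091
(L*5 - 1)*(-104 + u) = (-6*5 - 1)*(-104 + 54/11) = (-30 - 1)*(-1090/11) = -31*(-1090/11) = 33790/11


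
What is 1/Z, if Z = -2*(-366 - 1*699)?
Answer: 1/2130 ≈ 0.00046948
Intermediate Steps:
Z = 2130 (Z = -2*(-366 - 699) = -2*(-1065) = 2130)
1/Z = 1/2130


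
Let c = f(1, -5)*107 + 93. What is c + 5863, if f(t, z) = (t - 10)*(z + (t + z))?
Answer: 14623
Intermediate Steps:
f(t, z) = (-10 + t)*(t + 2*z)
c = 8760 (c = (1**2 - 20*(-5) - 10*1 + 2*1*(-5))*107 + 93 = (1 + 100 - 10 - 10)*107 + 93 = 81*107 + 93 = 8667 + 93 = 8760)
c + 5863 = 8760 + 5863 = 14623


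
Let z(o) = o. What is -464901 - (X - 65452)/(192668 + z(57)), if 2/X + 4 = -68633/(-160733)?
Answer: -51456030185332661/110681774775 ≈ -4.6490e+5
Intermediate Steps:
X = -321466/574299 (X = 2/(-4 - 68633/(-160733)) = 2/(-4 - 68633*(-1/160733)) = 2/(-4 + 68633/160733) = 2/(-574299/160733) = 2*(-160733/574299) = -321466/574299 ≈ -0.55975)
-464901 - (X - 65452)/(192668 + z(57)) = -464901 - (-321466/574299 - 65452)/(192668 + 57) = -464901 - (-37589339614)/(574299*192725) = -464901 - 1*(-37589339614/110681774775) = -464901 + 37589339614/110681774775 = -51456030185332661/110681774775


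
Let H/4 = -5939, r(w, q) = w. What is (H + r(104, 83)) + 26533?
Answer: 2881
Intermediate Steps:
H = -23756 (H = 4*(-5939) = -23756)
(H + r(104, 83)) + 26533 = (-23756 + 104) + 26533 = -23652 + 26533 = 2881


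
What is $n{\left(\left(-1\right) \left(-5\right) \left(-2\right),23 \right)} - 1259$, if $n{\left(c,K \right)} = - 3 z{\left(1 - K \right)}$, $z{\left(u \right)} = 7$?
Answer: $-1280$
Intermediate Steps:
$n{\left(c,K \right)} = -21$ ($n{\left(c,K \right)} = \left(-3\right) 7 = -21$)
$n{\left(\left(-1\right) \left(-5\right) \left(-2\right),23 \right)} - 1259 = -21 - 1259 = -1280$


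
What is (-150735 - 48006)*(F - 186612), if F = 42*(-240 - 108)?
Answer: 39992253948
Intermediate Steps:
F = -14616 (F = 42*(-348) = -14616)
(-150735 - 48006)*(F - 186612) = (-150735 - 48006)*(-14616 - 186612) = -198741*(-201228) = 39992253948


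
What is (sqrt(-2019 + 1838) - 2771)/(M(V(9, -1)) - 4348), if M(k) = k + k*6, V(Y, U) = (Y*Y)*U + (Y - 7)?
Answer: 2771/4901 - I*sqrt(181)/4901 ≈ 0.56539 - 0.0027451*I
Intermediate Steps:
V(Y, U) = -7 + Y + U*Y**2 (V(Y, U) = Y**2*U + (-7 + Y) = U*Y**2 + (-7 + Y) = -7 + Y + U*Y**2)
M(k) = 7*k (M(k) = k + 6*k = 7*k)
(sqrt(-2019 + 1838) - 2771)/(M(V(9, -1)) - 4348) = (sqrt(-2019 + 1838) - 2771)/(7*(-7 + 9 - 1*9**2) - 4348) = (sqrt(-181) - 2771)/(7*(-7 + 9 - 1*81) - 4348) = (I*sqrt(181) - 2771)/(7*(-7 + 9 - 81) - 4348) = (-2771 + I*sqrt(181))/(7*(-79) - 4348) = (-2771 + I*sqrt(181))/(-553 - 4348) = (-2771 + I*sqrt(181))/(-4901) = (-2771 + I*sqrt(181))*(-1/4901) = 2771/4901 - I*sqrt(181)/4901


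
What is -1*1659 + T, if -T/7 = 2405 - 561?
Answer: -14567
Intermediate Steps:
T = -12908 (T = -7*(2405 - 561) = -7*1844 = -12908)
-1*1659 + T = -1*1659 - 12908 = -1659 - 12908 = -14567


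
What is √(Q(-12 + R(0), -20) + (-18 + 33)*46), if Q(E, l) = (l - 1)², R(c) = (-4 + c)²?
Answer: √1131 ≈ 33.630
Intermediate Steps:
Q(E, l) = (-1 + l)²
√(Q(-12 + R(0), -20) + (-18 + 33)*46) = √((-1 - 20)² + (-18 + 33)*46) = √((-21)² + 15*46) = √(441 + 690) = √1131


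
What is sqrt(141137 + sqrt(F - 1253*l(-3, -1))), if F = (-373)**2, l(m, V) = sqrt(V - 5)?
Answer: sqrt(141137 + sqrt(139129 - 1253*I*sqrt(6))) ≈ 376.18 - 0.005*I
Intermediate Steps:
l(m, V) = sqrt(-5 + V)
F = 139129
sqrt(141137 + sqrt(F - 1253*l(-3, -1))) = sqrt(141137 + sqrt(139129 - 1253*sqrt(-5 - 1))) = sqrt(141137 + sqrt(139129 - 1253*I*sqrt(6)))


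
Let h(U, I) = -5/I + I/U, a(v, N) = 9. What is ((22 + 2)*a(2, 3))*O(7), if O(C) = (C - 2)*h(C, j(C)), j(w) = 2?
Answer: -16740/7 ≈ -2391.4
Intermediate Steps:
O(C) = (-2 + C)*(-5/2 + 2/C) (O(C) = (C - 2)*(-5/2 + 2/C) = (-2 + C)*(-5*½ + 2/C) = (-2 + C)*(-5/2 + 2/C))
((22 + 2)*a(2, 3))*O(7) = ((22 + 2)*9)*(7 - 4/7 - 5/2*7) = (24*9)*(7 - 4*⅐ - 35/2) = 216*(7 - 4/7 - 35/2) = 216*(-155/14) = -16740/7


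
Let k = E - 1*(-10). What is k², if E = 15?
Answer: 625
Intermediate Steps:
k = 25 (k = 15 - 1*(-10) = 15 + 10 = 25)
k² = 25² = 625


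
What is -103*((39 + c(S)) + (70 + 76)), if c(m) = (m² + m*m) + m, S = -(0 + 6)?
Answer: -25853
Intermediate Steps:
S = -6 (S = -1*6 = -6)
c(m) = m + 2*m² (c(m) = (m² + m²) + m = 2*m² + m = m + 2*m²)
-103*((39 + c(S)) + (70 + 76)) = -103*((39 - 6*(1 + 2*(-6))) + (70 + 76)) = -103*((39 - 6*(1 - 12)) + 146) = -103*((39 - 6*(-11)) + 146) = -103*((39 + 66) + 146) = -103*(105 + 146) = -103*251 = -25853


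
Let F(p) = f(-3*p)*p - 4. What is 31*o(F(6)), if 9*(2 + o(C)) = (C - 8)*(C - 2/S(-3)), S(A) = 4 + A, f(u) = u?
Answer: 47058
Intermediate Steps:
F(p) = -4 - 3*p**2 (F(p) = (-3*p)*p - 4 = -3*p**2 - 4 = -4 - 3*p**2)
o(C) = -2 + (-8 + C)*(-2 + C)/9 (o(C) = -2 + ((C - 8)*(C - 2/(4 - 3)))/9 = -2 + ((-8 + C)*(C - 2/1))/9 = -2 + ((-8 + C)*(C - 2*1))/9 = -2 + ((-8 + C)*(C - 2))/9 = -2 + ((-8 + C)*(-2 + C))/9 = -2 + (-8 + C)*(-2 + C)/9)
31*o(F(6)) = 31*(-2/9 - 10*(-4 - 3*6**2)/9 + (-4 - 3*6**2)**2/9) = 31*(-2/9 - 10*(-4 - 3*36)/9 + (-4 - 3*36)**2/9) = 31*(-2/9 - 10*(-4 - 108)/9 + (-4 - 108)**2/9) = 31*(-2/9 - 10/9*(-112) + (1/9)*(-112)**2) = 31*(-2/9 + 1120/9 + (1/9)*12544) = 31*(-2/9 + 1120/9 + 12544/9) = 31*1518 = 47058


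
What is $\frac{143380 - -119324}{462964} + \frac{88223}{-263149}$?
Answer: $\frac{7071555481}{30457128409} \approx 0.23218$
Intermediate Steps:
$\frac{143380 - -119324}{462964} + \frac{88223}{-263149} = \left(143380 + 119324\right) \frac{1}{462964} + 88223 \left(- \frac{1}{263149}\right) = 262704 \cdot \frac{1}{462964} - \frac{88223}{263149} = \frac{65676}{115741} - \frac{88223}{263149} = \frac{7071555481}{30457128409}$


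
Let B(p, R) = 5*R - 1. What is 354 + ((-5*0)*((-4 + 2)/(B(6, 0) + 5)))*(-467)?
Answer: 354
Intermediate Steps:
B(p, R) = -1 + 5*R
354 + ((-5*0)*((-4 + 2)/(B(6, 0) + 5)))*(-467) = 354 + ((-5*0)*((-4 + 2)/((-1 + 5*0) + 5)))*(-467) = 354 + (0*(-2/((-1 + 0) + 5)))*(-467) = 354 + (0*(-2/(-1 + 5)))*(-467) = 354 + (0*(-2/4))*(-467) = 354 + (0*(-2*¼))*(-467) = 354 + (0*(-½))*(-467) = 354 + 0*(-467) = 354 + 0 = 354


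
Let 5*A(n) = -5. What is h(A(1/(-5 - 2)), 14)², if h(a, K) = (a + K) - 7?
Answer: 36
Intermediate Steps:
A(n) = -1 (A(n) = (⅕)*(-5) = -1)
h(a, K) = -7 + K + a (h(a, K) = (K + a) - 7 = -7 + K + a)
h(A(1/(-5 - 2)), 14)² = (-7 + 14 - 1)² = 6² = 36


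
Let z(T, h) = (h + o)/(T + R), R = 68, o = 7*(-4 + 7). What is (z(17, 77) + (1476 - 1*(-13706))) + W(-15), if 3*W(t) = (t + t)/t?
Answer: 3871874/255 ≈ 15184.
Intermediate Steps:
o = 21 (o = 7*3 = 21)
W(t) = ⅔ (W(t) = ((t + t)/t)/3 = ((2*t)/t)/3 = (⅓)*2 = ⅔)
z(T, h) = (21 + h)/(68 + T) (z(T, h) = (h + 21)/(T + 68) = (21 + h)/(68 + T))
(z(17, 77) + (1476 - 1*(-13706))) + W(-15) = ((21 + 77)/(68 + 17) + (1476 - 1*(-13706))) + ⅔ = (98/85 + (1476 + 13706)) + ⅔ = ((1/85)*98 + 15182) + ⅔ = (98/85 + 15182) + ⅔ = 1290568/85 + ⅔ = 3871874/255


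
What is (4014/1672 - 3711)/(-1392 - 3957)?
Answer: 1033463/1490588 ≈ 0.69333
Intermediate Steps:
(4014/1672 - 3711)/(-1392 - 3957) = (4014*(1/1672) - 3711)/(-5349) = (2007/836 - 3711)*(-1/5349) = -3100389/836*(-1/5349) = 1033463/1490588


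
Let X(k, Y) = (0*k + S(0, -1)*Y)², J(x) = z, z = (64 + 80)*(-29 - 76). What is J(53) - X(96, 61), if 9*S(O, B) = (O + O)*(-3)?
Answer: -15120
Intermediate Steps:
S(O, B) = -2*O/3 (S(O, B) = ((O + O)*(-3))/9 = ((2*O)*(-3))/9 = (-6*O)/9 = -2*O/3)
z = -15120 (z = 144*(-105) = -15120)
J(x) = -15120
X(k, Y) = 0 (X(k, Y) = (0*k + (-⅔*0)*Y)² = (0 + 0*Y)² = (0 + 0)² = 0² = 0)
J(53) - X(96, 61) = -15120 - 1*0 = -15120 + 0 = -15120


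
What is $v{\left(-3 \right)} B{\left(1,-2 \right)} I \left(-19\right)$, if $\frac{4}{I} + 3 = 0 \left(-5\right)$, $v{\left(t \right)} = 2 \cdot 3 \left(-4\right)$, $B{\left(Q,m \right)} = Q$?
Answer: $-608$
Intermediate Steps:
$v{\left(t \right)} = -24$ ($v{\left(t \right)} = 6 \left(-4\right) = -24$)
$I = - \frac{4}{3}$ ($I = \frac{4}{-3 + 0 \left(-5\right)} = \frac{4}{-3 + 0} = \frac{4}{-3} = 4 \left(- \frac{1}{3}\right) = - \frac{4}{3} \approx -1.3333$)
$v{\left(-3 \right)} B{\left(1,-2 \right)} I \left(-19\right) = \left(-24\right) 1 \left(- \frac{4}{3}\right) \left(-19\right) = \left(-24\right) \left(- \frac{4}{3}\right) \left(-19\right) = 32 \left(-19\right) = -608$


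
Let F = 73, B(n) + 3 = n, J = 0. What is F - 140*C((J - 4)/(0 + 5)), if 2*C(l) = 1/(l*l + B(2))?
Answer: 2407/9 ≈ 267.44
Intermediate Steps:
B(n) = -3 + n
C(l) = 1/(2*(-1 + l**2)) (C(l) = 1/(2*(l*l + (-3 + 2))) = 1/(2*(l**2 - 1)) = 1/(2*(-1 + l**2)))
F - 140*C((J - 4)/(0 + 5)) = 73 - 70/(-1 + ((0 - 4)/(0 + 5))**2) = 73 - 70/(-1 + (-4/5)**2) = 73 - 70/(-1 + 16/25) = 73 - 70/(-9/25) = 73 - 70*(-25)/9 = 73 - 140*(-25/18) = 73 + 1750/9 = 2407/9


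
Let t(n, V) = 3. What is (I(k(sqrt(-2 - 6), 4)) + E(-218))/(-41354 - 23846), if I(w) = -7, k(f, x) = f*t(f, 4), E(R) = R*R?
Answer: -47517/65200 ≈ -0.72879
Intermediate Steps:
E(R) = R**2
k(f, x) = 3*f (k(f, x) = f*3 = 3*f)
(I(k(sqrt(-2 - 6), 4)) + E(-218))/(-41354 - 23846) = (-7 + (-218)**2)/(-41354 - 23846) = (-7 + 47524)/(-65200) = 47517*(-1/65200) = -47517/65200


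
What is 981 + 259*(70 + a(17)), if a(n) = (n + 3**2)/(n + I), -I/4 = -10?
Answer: 1096061/57 ≈ 19229.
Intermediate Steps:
I = 40 (I = -4*(-10) = 40)
a(n) = (9 + n)/(40 + n) (a(n) = (n + 3**2)/(n + 40) = (n + 9)/(40 + n) = (9 + n)/(40 + n))
981 + 259*(70 + a(17)) = 981 + 259*(70 + (9 + 17)/(40 + 17)) = 981 + 259*(70 + 26/57) = 981 + 259*(4016/57) = 981 + 1040144/57 = 1096061/57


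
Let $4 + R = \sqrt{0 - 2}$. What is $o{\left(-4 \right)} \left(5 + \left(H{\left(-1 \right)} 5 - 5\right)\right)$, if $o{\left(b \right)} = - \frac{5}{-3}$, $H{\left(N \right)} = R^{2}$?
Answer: $\frac{350}{3} - \frac{200 i \sqrt{2}}{3} \approx 116.67 - 94.281 i$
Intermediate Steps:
$R = -4 + i \sqrt{2}$ ($R = -4 + \sqrt{0 - 2} = -4 + \sqrt{-2} = -4 + i \sqrt{2} \approx -4.0 + 1.4142 i$)
$H{\left(N \right)} = \left(-4 + i \sqrt{2}\right)^{2}$
$o{\left(b \right)} = \frac{5}{3}$ ($o{\left(b \right)} = \left(-5\right) \left(- \frac{1}{3}\right) = \frac{5}{3}$)
$o{\left(-4 \right)} \left(5 + \left(H{\left(-1 \right)} 5 - 5\right)\right) = \frac{5 \left(5 - \left(5 - \left(4 - i \sqrt{2}\right)^{2} \cdot 5\right)\right)}{3} = \frac{5 \left(5 - \left(5 - 5 \left(4 - i \sqrt{2}\right)^{2}\right)\right)}{3} = \frac{5 \cdot 5 \left(4 - i \sqrt{2}\right)^{2}}{3} = \frac{25 \left(4 - i \sqrt{2}\right)^{2}}{3}$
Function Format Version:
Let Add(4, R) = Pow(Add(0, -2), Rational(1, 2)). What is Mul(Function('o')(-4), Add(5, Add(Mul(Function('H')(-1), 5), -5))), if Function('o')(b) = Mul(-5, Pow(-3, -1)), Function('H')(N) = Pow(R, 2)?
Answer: Add(Rational(350, 3), Mul(Rational(-200, 3), I, Pow(2, Rational(1, 2)))) ≈ Add(116.67, Mul(-94.281, I))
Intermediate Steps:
R = Add(-4, Mul(I, Pow(2, Rational(1, 2)))) (R = Add(-4, Pow(Add(0, -2), Rational(1, 2))) = Add(-4, Pow(-2, Rational(1, 2))) = Add(-4, Mul(I, Pow(2, Rational(1, 2)))) ≈ Add(-4.0000, Mul(1.4142, I)))
Function('H')(N) = Pow(Add(-4, Mul(I, Pow(2, Rational(1, 2)))), 2)
Function('o')(b) = Rational(5, 3) (Function('o')(b) = Mul(-5, Rational(-1, 3)) = Rational(5, 3))
Mul(Function('o')(-4), Add(5, Add(Mul(Function('H')(-1), 5), -5))) = Mul(Rational(5, 3), Add(5, Add(Mul(Pow(Add(4, Mul(-1, I, Pow(2, Rational(1, 2)))), 2), 5), -5))) = Mul(Rational(5, 3), Add(5, Add(Mul(5, Pow(Add(4, Mul(-1, I, Pow(2, Rational(1, 2)))), 2)), -5))) = Mul(Rational(5, 3), Add(5, Add(-5, Mul(5, Pow(Add(4, Mul(-1, I, Pow(2, Rational(1, 2)))), 2))))) = Mul(Rational(5, 3), Mul(5, Pow(Add(4, Mul(-1, I, Pow(2, Rational(1, 2)))), 2))) = Mul(Rational(25, 3), Pow(Add(4, Mul(-1, I, Pow(2, Rational(1, 2)))), 2))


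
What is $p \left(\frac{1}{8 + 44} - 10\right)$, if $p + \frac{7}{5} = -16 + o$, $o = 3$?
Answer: $\frac{9342}{65} \approx 143.72$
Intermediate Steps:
$p = - \frac{72}{5}$ ($p = - \frac{7}{5} + \left(-16 + 3\right) = - \frac{7}{5} - 13 = - \frac{72}{5} \approx -14.4$)
$p \left(\frac{1}{8 + 44} - 10\right) = - \frac{72 \left(\frac{1}{8 + 44} - 10\right)}{5} = - \frac{72 \left(\frac{1}{52} - 10\right)}{5} = \left(- \frac{72}{5}\right) \left(- \frac{519}{52}\right) = \frac{9342}{65}$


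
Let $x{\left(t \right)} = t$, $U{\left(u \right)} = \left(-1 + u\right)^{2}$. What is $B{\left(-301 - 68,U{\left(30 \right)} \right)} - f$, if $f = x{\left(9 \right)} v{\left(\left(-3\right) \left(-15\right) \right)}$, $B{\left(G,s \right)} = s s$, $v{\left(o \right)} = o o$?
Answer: $689056$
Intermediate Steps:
$v{\left(o \right)} = o^{2}$
$B{\left(G,s \right)} = s^{2}$
$f = 18225$ ($f = 9 \left(\left(-3\right) \left(-15\right)\right)^{2} = 9 \cdot 45^{2} = 9 \cdot 2025 = 18225$)
$B{\left(-301 - 68,U{\left(30 \right)} \right)} - f = \left(\left(-1 + 30\right)^{2}\right)^{2} - 18225 = \left(29^{2}\right)^{2} - 18225 = 841^{2} - 18225 = 707281 - 18225 = 689056$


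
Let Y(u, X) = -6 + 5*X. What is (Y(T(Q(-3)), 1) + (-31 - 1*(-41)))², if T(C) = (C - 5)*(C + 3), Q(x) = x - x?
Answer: 81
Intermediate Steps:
Q(x) = 0
T(C) = (-5 + C)*(3 + C)
(Y(T(Q(-3)), 1) + (-31 - 1*(-41)))² = ((-6 + 5*1) + (-31 - 1*(-41)))² = ((-6 + 5) + (-31 + 41))² = (-1 + 10)² = 9² = 81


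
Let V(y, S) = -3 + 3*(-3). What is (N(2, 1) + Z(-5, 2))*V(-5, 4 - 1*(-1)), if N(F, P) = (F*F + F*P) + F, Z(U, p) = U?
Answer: -36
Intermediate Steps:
V(y, S) = -12 (V(y, S) = -3 - 9 = -12)
N(F, P) = F + F**2 + F*P (N(F, P) = (F**2 + F*P) + F = F + F**2 + F*P)
(N(2, 1) + Z(-5, 2))*V(-5, 4 - 1*(-1)) = (2*(1 + 2 + 1) - 5)*(-12) = (2*4 - 5)*(-12) = (8 - 5)*(-12) = 3*(-12) = -36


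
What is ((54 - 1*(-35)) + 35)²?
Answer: 15376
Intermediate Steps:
((54 - 1*(-35)) + 35)² = ((54 + 35) + 35)² = (89 + 35)² = 124² = 15376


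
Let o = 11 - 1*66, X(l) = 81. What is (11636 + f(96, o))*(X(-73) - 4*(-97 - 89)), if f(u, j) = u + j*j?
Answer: 12174525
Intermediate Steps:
o = -55 (o = 11 - 66 = -55)
f(u, j) = u + j²
(11636 + f(96, o))*(X(-73) - 4*(-97 - 89)) = (11636 + (96 + (-55)²))*(81 - 4*(-97 - 89)) = (11636 + (96 + 3025))*(81 - 4*(-186)) = (11636 + 3121)*(81 + 744) = 14757*825 = 12174525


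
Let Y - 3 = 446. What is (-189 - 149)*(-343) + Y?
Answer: 116383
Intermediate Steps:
Y = 449 (Y = 3 + 446 = 449)
(-189 - 149)*(-343) + Y = (-189 - 149)*(-343) + 449 = -338*(-343) + 449 = 115934 + 449 = 116383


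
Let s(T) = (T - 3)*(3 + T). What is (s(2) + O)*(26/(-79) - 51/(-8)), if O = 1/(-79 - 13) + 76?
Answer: 24954951/58144 ≈ 429.19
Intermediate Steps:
s(T) = (-3 + T)*(3 + T)
O = 6991/92 (O = 1/(-92) + 76 = -1/92 + 76 = 6991/92 ≈ 75.989)
(s(2) + O)*(26/(-79) - 51/(-8)) = ((-9 + 2²) + 6991/92)*(26/(-79) - 51/(-8)) = ((-9 + 4) + 6991/92)*(26*(-1/79) - 51*(-⅛)) = (-5 + 6991/92)*(-26/79 + 51/8) = (6531/92)*(3821/632) = 24954951/58144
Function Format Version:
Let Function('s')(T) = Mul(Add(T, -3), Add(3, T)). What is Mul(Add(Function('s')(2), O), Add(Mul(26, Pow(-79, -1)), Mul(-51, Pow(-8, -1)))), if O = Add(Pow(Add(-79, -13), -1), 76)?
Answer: Rational(24954951, 58144) ≈ 429.19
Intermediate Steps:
Function('s')(T) = Mul(Add(-3, T), Add(3, T))
O = Rational(6991, 92) (O = Add(Pow(-92, -1), 76) = Add(Rational(-1, 92), 76) = Rational(6991, 92) ≈ 75.989)
Mul(Add(Function('s')(2), O), Add(Mul(26, Pow(-79, -1)), Mul(-51, Pow(-8, -1)))) = Mul(Add(Add(-9, Pow(2, 2)), Rational(6991, 92)), Add(Mul(26, Pow(-79, -1)), Mul(-51, Pow(-8, -1)))) = Mul(Add(Add(-9, 4), Rational(6991, 92)), Add(Mul(26, Rational(-1, 79)), Mul(-51, Rational(-1, 8)))) = Mul(Add(-5, Rational(6991, 92)), Add(Rational(-26, 79), Rational(51, 8))) = Mul(Rational(6531, 92), Rational(3821, 632)) = Rational(24954951, 58144)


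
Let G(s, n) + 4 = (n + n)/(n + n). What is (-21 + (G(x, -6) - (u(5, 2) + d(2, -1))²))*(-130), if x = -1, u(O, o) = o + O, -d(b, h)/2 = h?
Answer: 13650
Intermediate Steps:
d(b, h) = -2*h
u(O, o) = O + o
G(s, n) = -3 (G(s, n) = -4 + (n + n)/(n + n) = -4 + (2*n)/((2*n)) = -4 + (2*n)*(1/(2*n)) = -4 + 1 = -3)
(-21 + (G(x, -6) - (u(5, 2) + d(2, -1))²))*(-130) = (-21 + (-3 - ((5 + 2) - 2*(-1))²))*(-130) = (-21 + (-3 - (7 + 2)²))*(-130) = (-21 + (-3 - 1*9²))*(-130) = (-21 + (-3 - 1*81))*(-130) = (-21 + (-3 - 81))*(-130) = (-21 - 84)*(-130) = -105*(-130) = 13650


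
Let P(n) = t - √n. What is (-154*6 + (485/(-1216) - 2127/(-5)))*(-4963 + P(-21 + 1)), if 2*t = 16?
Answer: 3006607783/1216 + 3033913*I*√5/3040 ≈ 2.4725e+6 + 2231.6*I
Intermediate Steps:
t = 8 (t = (½)*16 = 8)
P(n) = 8 - √n
(-154*6 + (485/(-1216) - 2127/(-5)))*(-4963 + P(-21 + 1)) = (-154*6 + (485/(-1216) - 2127/(-5)))*(-4963 + (8 - √(-21 + 1))) = (-924 + (485*(-1/1216) - 2127*(-⅕)))*(-4963 + (8 - √(-20))) = (-924 + (-485/1216 + 2127/5))*(-4963 + (8 - 2*I*√5)) = (-924 + 2584007/6080)*(-4963 + (8 - 2*I*√5)) = -3033913*(-4955 - 2*I*√5)/6080 = 3006607783/1216 + 3033913*I*√5/3040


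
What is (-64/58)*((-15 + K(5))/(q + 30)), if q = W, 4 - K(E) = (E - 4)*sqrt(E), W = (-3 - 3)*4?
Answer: 176/87 + 16*sqrt(5)/87 ≈ 2.4342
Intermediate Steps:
W = -24 (W = -6*4 = -24)
K(E) = 4 - sqrt(E)*(-4 + E) (K(E) = 4 - (E - 4)*sqrt(E) = 4 - (-4 + E)*sqrt(E) = 4 - sqrt(E)*(-4 + E))
q = -24
(-64/58)*((-15 + K(5))/(q + 30)) = (-64/58)*((-15 + (4 - 5**(3/2) + 4*sqrt(5)))/(-24 + 30)) = (-64*1/58)*((-15 + (4 - 5*sqrt(5) + 4*sqrt(5)))/6) = -32*(-15 + (4 - 5*sqrt(5) + 4*sqrt(5)))/(29*6) = -32*(-15 + (4 - sqrt(5)))/(29*6) = -32*(-11 - sqrt(5))/(29*6) = -32*(-11/6 - sqrt(5)/6)/29 = 176/87 + 16*sqrt(5)/87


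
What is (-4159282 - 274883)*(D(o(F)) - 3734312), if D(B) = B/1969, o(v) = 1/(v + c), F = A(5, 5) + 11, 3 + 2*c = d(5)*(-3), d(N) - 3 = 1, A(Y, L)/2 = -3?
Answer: 32603795918079786/1969 ≈ 1.6559e+13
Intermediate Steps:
A(Y, L) = -6 (A(Y, L) = 2*(-3) = -6)
d(N) = 4 (d(N) = 3 + 1 = 4)
c = -15/2 (c = -3/2 + (4*(-3))/2 = -3/2 + (½)*(-12) = -3/2 - 6 = -15/2 ≈ -7.5000)
F = 5 (F = -6 + 11 = 5)
o(v) = 1/(-15/2 + v) (o(v) = 1/(v - 15/2) = 1/(-15/2 + v))
D(B) = B/1969 (D(B) = B*(1/1969) = B/1969)
(-4159282 - 274883)*(D(o(F)) - 3734312) = (-4159282 - 274883)*((2/(-15 + 2*5))/1969 - 3734312) = -4434165*((2/(-15 + 10))/1969 - 3734312) = -4434165*((2/(-5))/1969 - 3734312) = -4434165*((2*(-⅕))/1969 - 3734312) = -4434165*((1/1969)*(-⅖) - 3734312) = -4434165*(-2/9845 - 3734312) = -4434165*(-36764301642/9845) = 32603795918079786/1969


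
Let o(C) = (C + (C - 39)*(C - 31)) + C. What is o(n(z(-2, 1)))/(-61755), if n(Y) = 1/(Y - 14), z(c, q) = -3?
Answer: -350558/17847195 ≈ -0.019642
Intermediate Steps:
n(Y) = 1/(-14 + Y)
o(C) = 2*C + (-39 + C)*(-31 + C) (o(C) = (C + (-39 + C)*(-31 + C)) + C = 2*C + (-39 + C)*(-31 + C))
o(n(z(-2, 1)))/(-61755) = (1209 + (1/(-14 - 3))² - 68/(-14 - 3))/(-61755) = (1209 + (1/(-17))² - 68/(-17))*(-1/61755) = (1209 + (-1/17)² - 68*(-1/17))*(-1/61755) = (1209 + 1/289 + 4)*(-1/61755) = (350558/289)*(-1/61755) = -350558/17847195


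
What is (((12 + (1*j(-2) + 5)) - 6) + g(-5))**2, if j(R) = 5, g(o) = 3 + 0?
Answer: 361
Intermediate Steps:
g(o) = 3
(((12 + (1*j(-2) + 5)) - 6) + g(-5))**2 = (((12 + (1*5 + 5)) - 6) + 3)**2 = (((12 + (5 + 5)) - 6) + 3)**2 = (((12 + 10) - 6) + 3)**2 = ((22 - 6) + 3)**2 = (16 + 3)**2 = 19**2 = 361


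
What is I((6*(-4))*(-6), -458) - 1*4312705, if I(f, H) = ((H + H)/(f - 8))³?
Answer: -169518566309/39304 ≈ -4.3130e+6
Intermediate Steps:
I(f, H) = 8*H³/(-8 + f)³ (I(f, H) = ((2*H)/(-8 + f))³ = (2*H/(-8 + f))³ = 8*H³/(-8 + f)³)
I((6*(-4))*(-6), -458) - 1*4312705 = 8*(-458)³/(-8 + (6*(-4))*(-6))³ - 1*4312705 = 8*(-96071912)/(-8 - 24*(-6))³ - 4312705 = 8*(-96071912)/(-8 + 144)³ - 4312705 = 8*(-96071912)/136³ - 4312705 = 8*(-96071912)*(1/2515456) - 4312705 = -12008989/39304 - 4312705 = -169518566309/39304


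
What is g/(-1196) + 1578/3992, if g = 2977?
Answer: -24031/11477 ≈ -2.0938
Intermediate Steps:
g/(-1196) + 1578/3992 = 2977/(-1196) + 1578/3992 = 2977*(-1/1196) + 1578*(1/3992) = -229/92 + 789/1996 = -24031/11477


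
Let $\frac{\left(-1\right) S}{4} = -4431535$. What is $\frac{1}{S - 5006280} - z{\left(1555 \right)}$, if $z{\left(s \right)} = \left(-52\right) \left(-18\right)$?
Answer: $- \frac{11905788959}{12719860} \approx -936.0$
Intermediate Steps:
$S = 17726140$ ($S = \left(-4\right) \left(-4431535\right) = 17726140$)
$z{\left(s \right)} = 936$
$\frac{1}{S - 5006280} - z{\left(1555 \right)} = \frac{1}{17726140 - 5006280} - 936 = \frac{1}{12719860} - 936 = - \frac{11905788959}{12719860}$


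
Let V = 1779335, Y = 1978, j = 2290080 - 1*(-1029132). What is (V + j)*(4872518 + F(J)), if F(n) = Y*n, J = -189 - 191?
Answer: 21010490164266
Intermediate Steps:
j = 3319212 (j = 2290080 + 1029132 = 3319212)
J = -380
F(n) = 1978*n
(V + j)*(4872518 + F(J)) = (1779335 + 3319212)*(4872518 + 1978*(-380)) = 5098547*(4872518 - 751640) = 5098547*4120878 = 21010490164266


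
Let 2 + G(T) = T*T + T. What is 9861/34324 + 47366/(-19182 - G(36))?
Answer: -177940219/88006736 ≈ -2.0219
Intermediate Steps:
G(T) = -2 + T + T² (G(T) = -2 + (T*T + T) = -2 + (T² + T) = -2 + (T + T²) = -2 + T + T²)
9861/34324 + 47366/(-19182 - G(36)) = 9861/34324 + 47366/(-19182 - (-2 + 36 + 36²)) = 9861*(1/34324) + 47366/(-19182 - (-2 + 36 + 1296)) = 9861/34324 + 47366/(-19182 - 1*1330) = 9861/34324 + 47366/(-19182 - 1330) = 9861/34324 + 47366/(-20512) = 9861/34324 + 47366*(-1/20512) = 9861/34324 - 23683/10256 = -177940219/88006736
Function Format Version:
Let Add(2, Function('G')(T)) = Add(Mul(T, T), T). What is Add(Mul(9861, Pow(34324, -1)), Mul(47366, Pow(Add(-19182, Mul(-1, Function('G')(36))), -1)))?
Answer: Rational(-177940219, 88006736) ≈ -2.0219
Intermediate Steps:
Function('G')(T) = Add(-2, T, Pow(T, 2)) (Function('G')(T) = Add(-2, Add(Mul(T, T), T)) = Add(-2, Add(Pow(T, 2), T)) = Add(-2, Add(T, Pow(T, 2))) = Add(-2, T, Pow(T, 2)))
Add(Mul(9861, Pow(34324, -1)), Mul(47366, Pow(Add(-19182, Mul(-1, Function('G')(36))), -1))) = Add(Mul(9861, Pow(34324, -1)), Mul(47366, Pow(Add(-19182, Mul(-1, Add(-2, 36, Pow(36, 2)))), -1))) = Add(Mul(9861, Rational(1, 34324)), Mul(47366, Pow(Add(-19182, Mul(-1, Add(-2, 36, 1296))), -1))) = Add(Rational(9861, 34324), Mul(47366, Pow(Add(-19182, Mul(-1, 1330)), -1))) = Add(Rational(9861, 34324), Mul(47366, Pow(Add(-19182, -1330), -1))) = Add(Rational(9861, 34324), Mul(47366, Pow(-20512, -1))) = Add(Rational(9861, 34324), Mul(47366, Rational(-1, 20512))) = Add(Rational(9861, 34324), Rational(-23683, 10256)) = Rational(-177940219, 88006736)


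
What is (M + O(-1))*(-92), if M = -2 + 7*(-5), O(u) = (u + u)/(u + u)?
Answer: 3312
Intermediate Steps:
O(u) = 1 (O(u) = (2*u)/((2*u)) = (2*u)*(1/(2*u)) = 1)
M = -37 (M = -2 - 35 = -37)
(M + O(-1))*(-92) = (-37 + 1)*(-92) = -36*(-92) = 3312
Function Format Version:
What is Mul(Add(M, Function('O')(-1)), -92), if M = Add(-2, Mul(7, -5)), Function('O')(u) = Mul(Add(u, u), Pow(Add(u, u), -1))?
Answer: 3312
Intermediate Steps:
Function('O')(u) = 1 (Function('O')(u) = Mul(Mul(2, u), Pow(Mul(2, u), -1)) = Mul(Mul(2, u), Mul(Rational(1, 2), Pow(u, -1))) = 1)
M = -37 (M = Add(-2, -35) = -37)
Mul(Add(M, Function('O')(-1)), -92) = Mul(Add(-37, 1), -92) = Mul(-36, -92) = 3312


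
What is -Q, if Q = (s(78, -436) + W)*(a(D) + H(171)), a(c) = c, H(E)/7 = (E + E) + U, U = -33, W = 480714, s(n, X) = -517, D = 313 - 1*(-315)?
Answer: -1340229827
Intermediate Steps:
D = 628 (D = 313 + 315 = 628)
H(E) = -231 + 14*E (H(E) = 7*((E + E) - 33) = 7*(2*E - 33) = 7*(-33 + 2*E) = -231 + 14*E)
Q = 1340229827 (Q = (-517 + 480714)*(628 + (-231 + 14*171)) = 480197*(628 + (-231 + 2394)) = 480197*(628 + 2163) = 480197*2791 = 1340229827)
-Q = -1*1340229827 = -1340229827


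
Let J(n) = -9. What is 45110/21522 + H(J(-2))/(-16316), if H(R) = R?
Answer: 368104229/175576476 ≈ 2.0965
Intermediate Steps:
45110/21522 + H(J(-2))/(-16316) = 45110/21522 - 9/(-16316) = 45110*(1/21522) - 9*(-1/16316) = 22555/10761 + 9/16316 = 368104229/175576476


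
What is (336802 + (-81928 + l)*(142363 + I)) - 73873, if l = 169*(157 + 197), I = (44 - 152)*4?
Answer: -3136696033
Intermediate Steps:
I = -432 (I = -108*4 = -432)
l = 59826 (l = 169*354 = 59826)
(336802 + (-81928 + l)*(142363 + I)) - 73873 = (336802 + (-81928 + 59826)*(142363 - 432)) - 73873 = (336802 - 22102*141931) - 73873 = (336802 - 3136958962) - 73873 = -3136622160 - 73873 = -3136696033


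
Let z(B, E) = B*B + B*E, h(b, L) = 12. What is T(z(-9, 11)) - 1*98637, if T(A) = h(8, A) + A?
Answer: -98643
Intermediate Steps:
z(B, E) = B**2 + B*E
T(A) = 12 + A
T(z(-9, 11)) - 1*98637 = (12 - 9*(-9 + 11)) - 1*98637 = (12 - 9*2) - 98637 = (12 - 18) - 98637 = -6 - 98637 = -98643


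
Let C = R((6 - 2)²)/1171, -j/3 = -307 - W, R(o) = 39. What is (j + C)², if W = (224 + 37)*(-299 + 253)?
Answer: 1689090647708304/1371241 ≈ 1.2318e+9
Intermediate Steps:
W = -12006 (W = 261*(-46) = -12006)
j = -35097 (j = -3*(-307 - 1*(-12006)) = -3*(-307 + 12006) = -3*11699 = -35097)
C = 39/1171 ≈ 0.033305
(j + C)² = (-35097 + 39/1171)² = (-41098548/1171)² = 1689090647708304/1371241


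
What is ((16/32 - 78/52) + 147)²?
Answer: 21316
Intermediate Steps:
((16/32 - 78/52) + 147)² = ((16*(1/32) - 78*1/52) + 147)² = ((½ - 3/2) + 147)² = (-1 + 147)² = 146² = 21316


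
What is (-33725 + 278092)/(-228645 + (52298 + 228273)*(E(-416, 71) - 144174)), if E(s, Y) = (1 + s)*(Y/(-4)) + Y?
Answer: -977468/153458381317 ≈ -6.3696e-6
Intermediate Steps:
E(s, Y) = Y - Y*(1 + s)/4 (E(s, Y) = (1 + s)*(Y*(-¼)) + Y = (1 + s)*(-Y/4) + Y = -Y*(1 + s)/4 + Y = Y - Y*(1 + s)/4)
(-33725 + 278092)/(-228645 + (52298 + 228273)*(E(-416, 71) - 144174)) = (-33725 + 278092)/(-228645 + (52298 + 228273)*((¼)*71*(3 - 1*(-416)) - 144174)) = 244367/(-228645 + 280571*((¼)*71*(3 + 416) - 144174)) = 244367/(-228645 + 280571*((¼)*71*419 - 144174)) = 244367/(-228645 + 280571*(29749/4 - 144174)) = 244367/(-228645 + 280571*(-546947/4)) = 244367/(-228645 - 153457466737/4) = 244367/(-153458381317/4) = 244367*(-4/153458381317) = -977468/153458381317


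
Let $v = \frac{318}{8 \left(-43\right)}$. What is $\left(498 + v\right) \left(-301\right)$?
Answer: $- \frac{598479}{4} \approx -1.4962 \cdot 10^{5}$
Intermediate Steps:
$v = - \frac{159}{172}$ ($v = \frac{318}{-344} = 318 \left(- \frac{1}{344}\right) = - \frac{159}{172} \approx -0.92442$)
$\left(498 + v\right) \left(-301\right) = \left(498 - \frac{159}{172}\right) \left(-301\right) = \frac{85497}{172} \left(-301\right) = - \frac{598479}{4}$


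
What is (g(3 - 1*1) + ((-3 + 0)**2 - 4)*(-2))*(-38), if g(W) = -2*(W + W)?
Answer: 684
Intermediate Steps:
g(W) = -4*W
(g(3 - 1*1) + ((-3 + 0)**2 - 4)*(-2))*(-38) = (-4*(3 - 1*1) + ((-3 + 0)**2 - 4)*(-2))*(-38) = (-4*(3 - 1) + ((-3)**2 - 4)*(-2))*(-38) = (-4*2 + (9 - 4)*(-2))*(-38) = (-8 + 5*(-2))*(-38) = (-8 - 10)*(-38) = -18*(-38) = 684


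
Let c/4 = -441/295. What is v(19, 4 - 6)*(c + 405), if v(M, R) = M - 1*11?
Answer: 941688/295 ≈ 3192.2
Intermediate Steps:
v(M, R) = -11 + M (v(M, R) = M - 11 = -11 + M)
c = -1764/295 (c = 4*(-441/295) = -1764/295 ≈ -5.9797)
v(19, 4 - 6)*(c + 405) = (-11 + 19)*(-1764/295 + 405) = 8*(117711/295) = 941688/295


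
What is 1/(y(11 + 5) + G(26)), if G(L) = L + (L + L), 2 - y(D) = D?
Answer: 1/64 ≈ 0.015625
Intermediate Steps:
y(D) = 2 - D
G(L) = 3*L (G(L) = L + 2*L = 3*L)
1/(y(11 + 5) + G(26)) = 1/((2 - (11 + 5)) + 3*26) = 1/((2 - 1*16) + 78) = 1/((2 - 16) + 78) = 1/(-14 + 78) = 1/64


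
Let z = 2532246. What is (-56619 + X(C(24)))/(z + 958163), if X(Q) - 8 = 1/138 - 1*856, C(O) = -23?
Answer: -7930445/481676442 ≈ -0.016464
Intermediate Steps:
X(Q) = -117023/138 (X(Q) = 8 + (1/138 - 1*856) = 8 + (1/138 - 856) = 8 - 118127/138 = -117023/138)
(-56619 + X(C(24)))/(z + 958163) = (-56619 - 117023/138)/(2532246 + 958163) = -7930445/138/3490409 = -7930445/138*1/3490409 = -7930445/481676442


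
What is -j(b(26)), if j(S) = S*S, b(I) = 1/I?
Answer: -1/676 ≈ -0.0014793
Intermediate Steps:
j(S) = S²
-j(b(26)) = -(1/26)² = -1*1/676 = -1/676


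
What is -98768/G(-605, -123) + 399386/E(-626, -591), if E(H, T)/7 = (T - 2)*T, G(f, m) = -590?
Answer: 121268672414/723706095 ≈ 167.57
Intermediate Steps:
E(H, T) = 7*T*(-2 + T) (E(H, T) = 7*((T - 2)*T) = 7*((-2 + T)*T) = 7*(T*(-2 + T)) = 7*T*(-2 + T))
-98768/G(-605, -123) + 399386/E(-626, -591) = -98768/(-590) + 399386/((7*(-591)*(-2 - 591))) = -98768*(-1/590) + 399386/((7*(-591)*(-593))) = 49384/295 + 399386/2453241 = 121268672414/723706095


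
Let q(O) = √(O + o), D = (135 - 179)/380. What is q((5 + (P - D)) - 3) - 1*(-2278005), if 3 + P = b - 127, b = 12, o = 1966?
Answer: 2278005 + 3*√1855255/95 ≈ 2.2780e+6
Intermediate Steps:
D = -11/95 (D = -44*1/380 = -11/95 ≈ -0.11579)
P = -118 (P = -3 + (12 - 127) = -3 - 115 = -118)
q(O) = √(1966 + O) (q(O) = √(O + 1966) = √(1966 + O))
q((5 + (P - D)) - 3) - 1*(-2278005) = √(1966 + ((5 + (-118 - 1*(-11/95))) - 3)) - 1*(-2278005) = √(1966 + ((5 + (-118 + 11/95)) - 3)) + 2278005 = √(1966 + ((5 - 11199/95) - 3)) + 2278005 = √(1966 + (-10724/95 - 3)) + 2278005 = √(1966 - 11009/95) + 2278005 = √(175761/95) + 2278005 = 3*√1855255/95 + 2278005 = 2278005 + 3*√1855255/95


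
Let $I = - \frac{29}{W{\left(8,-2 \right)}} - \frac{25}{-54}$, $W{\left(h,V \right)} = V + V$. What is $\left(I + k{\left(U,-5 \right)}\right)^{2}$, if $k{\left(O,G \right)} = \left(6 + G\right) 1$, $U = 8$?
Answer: $\frac{885481}{11664} \approx 75.916$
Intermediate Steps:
$k{\left(O,G \right)} = 6 + G$
$W{\left(h,V \right)} = 2 V$
$I = \frac{833}{108}$ ($I = - \frac{29}{2 \left(-2\right)} - \frac{25}{-54} = - \frac{29}{-4} - - \frac{25}{54} = \left(-29\right) \left(- \frac{1}{4}\right) + \frac{25}{54} = \frac{29}{4} + \frac{25}{54} = \frac{833}{108} \approx 7.713$)
$\left(I + k{\left(U,-5 \right)}\right)^{2} = \left(\frac{833}{108} + \left(6 - 5\right)\right)^{2} = \left(\frac{833}{108} + 1\right)^{2} = \left(\frac{941}{108}\right)^{2} = \frac{885481}{11664}$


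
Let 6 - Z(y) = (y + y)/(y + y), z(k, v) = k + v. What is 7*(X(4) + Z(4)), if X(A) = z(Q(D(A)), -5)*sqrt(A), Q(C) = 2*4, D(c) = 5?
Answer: 77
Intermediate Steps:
Q(C) = 8
X(A) = 3*sqrt(A) (X(A) = (8 - 5)*sqrt(A) = 3*sqrt(A))
Z(y) = 5 (Z(y) = 6 - (y + y)/(y + y) = 6 - 2*y/(2*y) = 6 - 2*y*1/(2*y) = 6 - 1*1 = 6 - 1 = 5)
7*(X(4) + Z(4)) = 7*(3*sqrt(4) + 5) = 7*(3*2 + 5) = 7*(6 + 5) = 7*11 = 77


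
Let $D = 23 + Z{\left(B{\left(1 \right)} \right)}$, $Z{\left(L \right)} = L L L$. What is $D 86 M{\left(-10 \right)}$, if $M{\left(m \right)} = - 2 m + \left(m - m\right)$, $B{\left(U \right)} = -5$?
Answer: $-175440$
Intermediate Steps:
$Z{\left(L \right)} = L^{3}$ ($Z{\left(L \right)} = L^{2} L = L^{3}$)
$M{\left(m \right)} = - 2 m$ ($M{\left(m \right)} = - 2 m + 0 = - 2 m$)
$D = -102$ ($D = 23 + \left(-5\right)^{3} = 23 - 125 = -102$)
$D 86 M{\left(-10 \right)} = \left(-102\right) 86 \left(\left(-2\right) \left(-10\right)\right) = \left(-8772\right) 20 = -175440$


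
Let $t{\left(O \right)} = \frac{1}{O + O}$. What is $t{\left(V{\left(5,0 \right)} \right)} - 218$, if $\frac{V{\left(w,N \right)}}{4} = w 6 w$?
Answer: $- \frac{261599}{1200} \approx -218.0$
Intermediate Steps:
$V{\left(w,N \right)} = 24 w^{2}$ ($V{\left(w,N \right)} = 4 w 6 w = 4 \cdot 6 w w = 4 \cdot 6 w^{2} = 24 w^{2}$)
$t{\left(O \right)} = \frac{1}{2 O}$
$t{\left(V{\left(5,0 \right)} \right)} - 218 = \frac{1}{2 \cdot 24 \cdot 5^{2}} - 218 = \frac{1}{2 \cdot 24 \cdot 25} - 218 = \frac{1}{2 \cdot 600} - 218 = \frac{1}{2} \cdot \frac{1}{600} - 218 = \frac{1}{1200} - 218 = - \frac{261599}{1200}$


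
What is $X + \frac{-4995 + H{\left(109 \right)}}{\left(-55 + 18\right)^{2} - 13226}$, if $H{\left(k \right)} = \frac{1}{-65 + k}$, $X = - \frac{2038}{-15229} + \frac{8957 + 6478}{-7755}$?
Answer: $- \frac{535945162483}{373419283204} \approx -1.4352$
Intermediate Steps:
$X = - \frac{14616995}{7873393}$ ($X = \left(-2038\right) \left(- \frac{1}{15229}\right) + 15435 \left(- \frac{1}{7755}\right) = \frac{2038}{15229} - \frac{1029}{517} = - \frac{14616995}{7873393} \approx -1.8565$)
$X + \frac{-4995 + H{\left(109 \right)}}{\left(-55 + 18\right)^{2} - 13226} = - \frac{14616995}{7873393} + \frac{-4995 + \frac{1}{-65 + 109}}{\left(-55 + 18\right)^{2} - 13226} = - \frac{14616995}{7873393} + \frac{-4995 + \frac{1}{44}}{\left(-37\right)^{2} - 13226} = - \frac{14616995}{7873393} + \frac{-4995 + \frac{1}{44}}{1369 - 13226} = - \frac{14616995}{7873393} - \frac{219779}{44 \left(-11857\right)} = - \frac{14616995}{7873393} - - \frac{219779}{521708} = - \frac{14616995}{7873393} + \frac{219779}{521708} = - \frac{535945162483}{373419283204}$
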